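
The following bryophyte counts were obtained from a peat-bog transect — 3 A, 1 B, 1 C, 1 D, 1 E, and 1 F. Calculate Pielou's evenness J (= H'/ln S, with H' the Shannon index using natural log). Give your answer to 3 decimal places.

Total N = 3+1+1+1+1+1 = 8, so the proportions are 0.375, 0.125, 0.125, 0.125, 0.125, 0.125 (working shown to 5 dp, full precision carried).
H' = −Σ pᵢ ln pᵢ = −((-0.36781) + (-0.25993) + (-0.25993) + (-0.25993) + (-0.25993) + (-0.25993)) = 1.66746.
With S = 6 species, ln S = 1.79176, so J = 1.66746/1.79176 = 0.93063, i.e. 0.931 to 3 decimal places.

0.931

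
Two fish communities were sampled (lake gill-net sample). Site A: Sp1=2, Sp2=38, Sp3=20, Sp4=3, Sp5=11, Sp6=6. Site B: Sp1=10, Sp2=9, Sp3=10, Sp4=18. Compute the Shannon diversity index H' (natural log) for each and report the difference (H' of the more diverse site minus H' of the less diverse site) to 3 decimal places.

0.040

Site A: N=80, proportions 0.025, 0.475, 0.25, 0.0375, 0.1375, 0.075, giving H' = 1.38262 (working shown to 5 dp, full precision carried).
Site B: N=47, proportions 0.21277, 0.19149, 0.21277, 0.38298, giving H' = 1.34263.
Difference = |1.38262 − 1.34263| = 0.03999, i.e. 0.040 to 3 decimal places.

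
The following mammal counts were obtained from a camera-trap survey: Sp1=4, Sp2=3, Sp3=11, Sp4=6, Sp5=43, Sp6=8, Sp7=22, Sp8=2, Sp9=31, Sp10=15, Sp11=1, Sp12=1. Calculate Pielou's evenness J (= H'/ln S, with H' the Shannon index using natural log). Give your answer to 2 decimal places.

Total N = 4+3+11+6+43+8+22+2+31+15+1+1 = 147, so the proportions are 0.0272, 0.0204, 0.0748, 0.0408, 0.2925, 0.0544, 0.1497, 0.0136, 0.2109, 0.102, 0.0068, 0.0068 (working shown to 4 dp, full precision carried).
H' = −Σ pᵢ ln pᵢ = −((-0.0981) + (-0.0794) + (-0.1940) + (-0.1306) + (-0.3596) + (-0.1584) + (-0.2843) + (-0.0585) + (-0.3282) + (-0.2329) + (-0.0339) + (-0.0339)) = 1.9918.
With S = 12 species, ln S = 2.4849, so J = 1.9918/2.4849 = 0.8016, i.e. 0.80 to 2 decimal places.

0.80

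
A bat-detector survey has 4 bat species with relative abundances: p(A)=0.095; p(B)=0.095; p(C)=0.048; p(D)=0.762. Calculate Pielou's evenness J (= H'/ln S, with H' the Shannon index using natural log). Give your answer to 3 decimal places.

H' = −Σ pᵢ ln pᵢ = −((-0.22362) + (-0.22362) + (-0.14575) + (-0.20712)) = 0.80011 (working shown to 5 dp, full precision carried).
With S = 4 species, ln S = 1.38629, so J = 0.80011/1.38629 = 0.57716, i.e. 0.577 to 3 decimal places.

0.577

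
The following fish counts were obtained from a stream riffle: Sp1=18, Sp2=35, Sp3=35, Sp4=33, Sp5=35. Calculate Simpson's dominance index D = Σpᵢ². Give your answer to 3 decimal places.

0.209

Total N = 18+35+35+33+35 = 156, so the proportions are 0.11538, 0.22436, 0.22436, 0.21154, 0.22436 (working shown to 5 dp, full precision carried).
D = 0.11538² + 0.22436² + 0.22436² + 0.21154² + 0.22436² = 0.01331 + 0.05034 + 0.05034 + 0.04475 + 0.05034 = 0.20907.
To 3 decimal places, D = 0.209.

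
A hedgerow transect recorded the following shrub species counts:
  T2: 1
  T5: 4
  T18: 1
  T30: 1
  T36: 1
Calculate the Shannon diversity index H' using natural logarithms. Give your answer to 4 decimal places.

1.3863

Total N = 1+4+1+1+1 = 8, so the proportions are 0.125, 0.5, 0.125, 0.125, 0.125 (working shown to 6 dp, full precision carried).
Each pᵢ ln pᵢ term: 0.125×(-2.079442)=-0.259930, 0.5×(-0.693147)=-0.346574, 0.125×(-2.079442)=-0.259930, 0.125×(-2.079442)=-0.259930, 0.125×(-2.079442)=-0.259930.
Sum = -1.386294, so H' = 1.3863.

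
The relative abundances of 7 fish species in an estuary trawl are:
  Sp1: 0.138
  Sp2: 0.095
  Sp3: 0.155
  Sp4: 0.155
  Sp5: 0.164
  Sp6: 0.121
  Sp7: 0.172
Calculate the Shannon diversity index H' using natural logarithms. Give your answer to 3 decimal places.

Each pᵢ ln pᵢ term (working shown to 5 dp, full precision carried): 0.138×(-1.98050)=-0.27331, 0.095×(-2.35388)=-0.22362, 0.155×(-1.86433)=-0.28897, 0.155×(-1.86433)=-0.28897, 0.164×(-1.80789)=-0.29649, 0.121×(-2.11196)=-0.25555, 0.172×(-1.76026)=-0.30276.
Sum = -1.92968, so H' = 1.930.

1.930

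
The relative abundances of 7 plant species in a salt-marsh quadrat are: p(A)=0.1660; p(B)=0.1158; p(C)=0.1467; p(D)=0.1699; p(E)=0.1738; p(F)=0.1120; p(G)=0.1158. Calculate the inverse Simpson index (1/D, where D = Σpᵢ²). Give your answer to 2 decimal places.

6.78

D = 0.166² + 0.1158² + 0.1467² + 0.1699² + 0.1738² + 0.112² + 0.1158² = 0.027556 + 0.013410 + 0.021521 + 0.028866 + 0.030206 + 0.012544 + 0.013410 = 0.147513 (working shown to 6 dp, full precision carried).
So 1/D = 6.7791, i.e. 6.78 to 2 decimal places.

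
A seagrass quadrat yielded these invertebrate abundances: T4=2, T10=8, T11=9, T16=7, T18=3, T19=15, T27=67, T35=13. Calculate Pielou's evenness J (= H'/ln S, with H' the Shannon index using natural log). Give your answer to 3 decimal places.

Total N = 2+8+9+7+3+15+67+13 = 124, so the proportions are 0.01613, 0.06452, 0.07258, 0.05645, 0.02419, 0.12097, 0.54032, 0.10484 (working shown to 5 dp, full precision carried).
H' = −Σ pᵢ ln pᵢ = −((-0.06657) + (-0.17683) + (-0.19038) + (-0.16226) + (-0.09004) + (-0.25551) + (-0.33262) + (-0.23645)) = 1.51066.
With S = 8 species, ln S = 2.07944, so J = 1.51066/2.07944 = 0.72647, i.e. 0.726 to 3 decimal places.

0.726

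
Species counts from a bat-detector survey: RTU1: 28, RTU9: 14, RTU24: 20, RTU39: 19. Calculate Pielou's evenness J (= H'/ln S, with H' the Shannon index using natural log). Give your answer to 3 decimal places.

Total N = 28+14+20+19 = 81, so the proportions are 0.34568, 0.17284, 0.24691, 0.23457 (working shown to 5 dp, full precision carried).
H' = −Σ pᵢ ln pᵢ = −((-0.36720) + (-0.30340) + (-0.34536) + (-0.34013)) = 1.35608.
With S = 4 species, ln S = 1.38629, so J = 1.35608/1.38629 = 0.97821, i.e. 0.978 to 3 decimal places.

0.978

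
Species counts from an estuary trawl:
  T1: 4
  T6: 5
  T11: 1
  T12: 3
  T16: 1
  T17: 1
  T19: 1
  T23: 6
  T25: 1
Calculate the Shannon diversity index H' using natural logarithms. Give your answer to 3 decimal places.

1.934

Total N = 4+5+1+3+1+1+1+6+1 = 23, so the proportions are 0.17391, 0.21739, 0.04348, 0.13043, 0.04348, 0.04348, 0.04348, 0.26087, 0.04348 (working shown to 5 dp, full precision carried).
Each pᵢ ln pᵢ term: 0.17391×(-1.74920)=-0.30421, 0.21739×(-1.52606)=-0.33175, 0.04348×(-3.13549)=-0.13633, 0.13043×(-2.03688)=-0.26568, 0.04348×(-3.13549)=-0.13633, 0.04348×(-3.13549)=-0.13633, 0.04348×(-3.13549)=-0.13633, 0.26087×(-1.34373)=-0.35054, 0.04348×(-3.13549)=-0.13633.
Sum = -1.93381, so H' = 1.934.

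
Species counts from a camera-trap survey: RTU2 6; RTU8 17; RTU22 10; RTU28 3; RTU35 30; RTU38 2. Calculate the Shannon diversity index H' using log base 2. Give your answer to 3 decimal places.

2.085

Total N = 6+17+10+3+30+2 = 68, so the proportions are 0.08824, 0.25, 0.14706, 0.04412, 0.44118, 0.02941 (working shown to 5 dp, full precision carried).
Each pᵢ log₂ pᵢ term: 0.08824×(-3.50250)=-0.30904, 0.25×(-2.00000)=-0.50000, 0.14706×(-2.76553)=-0.40670, 0.04412×(-4.50250)=-0.19864, 0.44118×(-1.18057)=-0.52084, 0.02941×(-5.08746)=-0.14963.
Sum = -2.08485, so H' = 2.085.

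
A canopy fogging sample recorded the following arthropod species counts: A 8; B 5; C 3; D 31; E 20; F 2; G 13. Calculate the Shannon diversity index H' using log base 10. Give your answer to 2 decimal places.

Total N = 8+5+3+31+20+2+13 = 82, so the proportions are 0.0976, 0.061, 0.0366, 0.378, 0.2439, 0.0244, 0.1585 (working shown to 4 dp, full precision carried).
Each pᵢ log₁₀ pᵢ term: 0.0976×(-1.0107)=-0.0986, 0.061×(-1.2148)=-0.0741, 0.0366×(-1.4367)=-0.0526, 0.378×(-0.4225)=-0.1597, 0.2439×(-0.6128)=-0.1495, 0.0244×(-1.6128)=-0.0393, 0.1585×(-0.7999)=-0.1268.
Sum = -0.7006, so H' = 0.70.

0.70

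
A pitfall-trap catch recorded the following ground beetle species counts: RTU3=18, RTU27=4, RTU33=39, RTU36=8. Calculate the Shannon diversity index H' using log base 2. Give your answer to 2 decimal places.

Total N = 18+4+39+8 = 69, so the proportions are 0.2609, 0.058, 0.5652, 0.1159 (working shown to 4 dp, full precision carried).
Each pᵢ log₂ pᵢ term: 0.2609×(-1.9386)=-0.5057, 0.058×(-4.1085)=-0.2382, 0.5652×(-0.8231)=-0.4652, 0.1159×(-3.1085)=-0.3604.
Sum = -1.5695, so H' = 1.57.

1.57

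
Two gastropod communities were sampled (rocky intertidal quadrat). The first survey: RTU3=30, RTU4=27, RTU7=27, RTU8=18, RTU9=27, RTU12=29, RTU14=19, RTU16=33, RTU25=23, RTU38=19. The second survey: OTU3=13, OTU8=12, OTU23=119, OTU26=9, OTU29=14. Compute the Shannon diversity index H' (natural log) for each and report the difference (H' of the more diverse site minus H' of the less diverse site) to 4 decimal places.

The first survey: N=252, proportions 0.119048, 0.107143, 0.107143, 0.071429, 0.107143, 0.115079, 0.075397, 0.130952, 0.09127, 0.075397, giving H' = 2.283132 (working shown to 6 dp, full precision carried).
The second survey: N=167, proportions 0.077844, 0.071856, 0.712575, 0.053892, 0.083832, giving H' = 0.994636.
Difference = |2.283132 − 0.994636| = 1.288496, i.e. 1.2885 to 4 decimal places.

1.2885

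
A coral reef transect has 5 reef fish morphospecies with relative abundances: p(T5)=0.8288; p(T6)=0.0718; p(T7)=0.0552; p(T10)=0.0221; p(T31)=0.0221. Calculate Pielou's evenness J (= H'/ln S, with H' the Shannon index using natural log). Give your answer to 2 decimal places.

H' = −Σ pᵢ ln pᵢ = −((-0.1556) + (-0.1891) + (-0.1599) + (-0.0842) + (-0.0842)) = 0.6731 (working shown to 4 dp, full precision carried).
With S = 5 species, ln S = 1.6094, so J = 0.6731/1.6094 = 0.4182, i.e. 0.42 to 2 decimal places.

0.42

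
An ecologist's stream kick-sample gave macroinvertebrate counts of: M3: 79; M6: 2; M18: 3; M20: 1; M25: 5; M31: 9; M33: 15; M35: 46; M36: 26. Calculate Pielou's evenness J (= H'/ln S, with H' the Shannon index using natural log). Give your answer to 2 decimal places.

0.72

Total N = 79+2+3+1+5+9+15+46+26 = 186, so the proportions are 0.4247, 0.0108, 0.0161, 0.0054, 0.0269, 0.0484, 0.0806, 0.2473, 0.1398 (working shown to 4 dp, full precision carried).
H' = −Σ pᵢ ln pᵢ = −((-0.3637) + (-0.0487) + (-0.0666) + (-0.0281) + (-0.0972) + (-0.1465) + (-0.2030) + (-0.3455) + (-0.2750)) = 1.5745.
With S = 9 species, ln S = 2.1972, so J = 1.5745/2.1972 = 0.7166, i.e. 0.72 to 2 decimal places.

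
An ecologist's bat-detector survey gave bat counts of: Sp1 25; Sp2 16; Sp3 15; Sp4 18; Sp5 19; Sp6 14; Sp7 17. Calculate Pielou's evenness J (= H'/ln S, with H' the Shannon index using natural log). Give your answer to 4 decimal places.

Total N = 25+16+15+18+19+14+17 = 124, so the proportions are 0.201613, 0.129032, 0.120968, 0.145161, 0.153226, 0.112903, 0.137097 (working shown to 6 dp, full precision carried).
H' = −Σ pᵢ ln pᵢ = −((-0.322864) + (-0.264218) + (-0.255512) + (-0.280148) + (-0.287427) + (-0.246267) + (-0.272421)) = 1.928858.
With S = 7 species, ln S = 1.945910, so J = 1.928858/1.945910 = 0.991237, i.e. 0.9912 to 4 decimal places.

0.9912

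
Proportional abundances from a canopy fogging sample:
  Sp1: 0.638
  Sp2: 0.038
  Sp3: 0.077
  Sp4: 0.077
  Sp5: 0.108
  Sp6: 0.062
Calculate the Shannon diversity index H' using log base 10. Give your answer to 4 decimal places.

Each pᵢ log₁₀ pᵢ term (working shown to 6 dp, full precision carried): 0.638×(-0.195179)=-0.124524, 0.038×(-1.420216)=-0.053968, 0.077×(-1.113509)=-0.085740, 0.077×(-1.113509)=-0.085740, 0.108×(-0.966576)=-0.104390, 0.062×(-1.207608)=-0.074872.
Sum = -0.529235, so H' = 0.5292.

0.5292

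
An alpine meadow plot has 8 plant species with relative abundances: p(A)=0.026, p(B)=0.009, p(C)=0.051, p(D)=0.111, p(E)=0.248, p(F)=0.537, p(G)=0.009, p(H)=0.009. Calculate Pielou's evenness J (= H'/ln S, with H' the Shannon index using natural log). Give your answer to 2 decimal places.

H' = −Σ pᵢ ln pᵢ = −((-0.0949) + (-0.0424) + (-0.1518) + (-0.2440) + (-0.3458) + (-0.3339) + (-0.0424) + (-0.0424)) = 1.2975 (working shown to 4 dp, full precision carried).
With S = 8 species, ln S = 2.0794, so J = 1.2975/2.0794 = 0.6240, i.e. 0.62 to 2 decimal places.

0.62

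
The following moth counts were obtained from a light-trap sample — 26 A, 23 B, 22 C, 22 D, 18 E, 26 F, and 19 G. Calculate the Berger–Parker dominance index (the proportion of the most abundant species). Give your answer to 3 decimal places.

0.167

Total N = 26+23+22+22+18+26+19 = 156, so the proportions are 0.16667, 0.14744, 0.14103, 0.14103, 0.11538, 0.16667, 0.12179 (working shown to 5 dp, full precision carried).
The largest proportion is 0.16667, i.e. d = 0.167 to 3 decimal places.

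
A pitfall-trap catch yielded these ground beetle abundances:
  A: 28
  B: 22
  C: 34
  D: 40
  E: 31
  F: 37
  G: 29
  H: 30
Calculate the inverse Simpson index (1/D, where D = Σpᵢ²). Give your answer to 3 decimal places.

7.783

Total N = 28+22+34+40+31+37+29+30 = 251, so the proportions are 0.1115538, 0.0876494, 0.1354582, 0.1593625, 0.123506, 0.1474104, 0.1155378, 0.1195219 (working shown to 7 dp, full precision carried).
D = 0.1115538² + 0.0876494² + 0.1354582² + 0.1593625² + 0.123506² + 0.1474104² + 0.1155378² + 0.1195219² = 0.0124442 + 0.0076824 + 0.0183489 + 0.0253964 + 0.0152537 + 0.0217298 + 0.0133490 + 0.0142855 = 0.1284900.
So 1/D = 7.78271, i.e. 7.783 to 3 decimal places.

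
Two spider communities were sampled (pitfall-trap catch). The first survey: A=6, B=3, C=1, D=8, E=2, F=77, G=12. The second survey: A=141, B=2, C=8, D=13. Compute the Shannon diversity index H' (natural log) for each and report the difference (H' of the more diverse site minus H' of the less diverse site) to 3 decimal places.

The first survey: N=109, proportions 0.055046, 0.027523, 0.009174, 0.073394, 0.018349, 0.706422, 0.110092, giving H' = 1.055017 (working shown to 6 dp, full precision carried).
The second survey: N=164, proportions 0.859756, 0.012195, 0.04878, 0.079268, giving H' = 0.531932.
Difference = |1.055017 − 0.531932| = 0.523085, i.e. 0.523 to 3 decimal places.

0.523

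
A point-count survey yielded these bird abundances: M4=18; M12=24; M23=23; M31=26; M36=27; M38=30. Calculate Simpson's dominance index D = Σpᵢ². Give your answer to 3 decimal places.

0.170

Total N = 18+24+23+26+27+30 = 148, so the proportions are 0.12162, 0.16216, 0.15541, 0.17568, 0.18243, 0.2027 (working shown to 5 dp, full precision carried).
D = 0.12162² + 0.16216² + 0.15541² + 0.17568² + 0.18243² + 0.2027² = 0.01479 + 0.02630 + 0.02415 + 0.03086 + 0.03328 + 0.04109 = 0.17047.
To 3 decimal places, D = 0.170.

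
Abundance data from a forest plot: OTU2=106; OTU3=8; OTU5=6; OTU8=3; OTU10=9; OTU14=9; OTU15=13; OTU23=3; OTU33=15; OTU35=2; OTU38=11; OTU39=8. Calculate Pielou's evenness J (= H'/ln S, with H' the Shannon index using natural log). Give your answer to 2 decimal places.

0.69

Total N = 106+8+6+3+9+9+13+3+15+2+11+8 = 193, so the proportions are 0.5492, 0.0415, 0.0311, 0.0155, 0.0466, 0.0466, 0.0674, 0.0155, 0.0777, 0.0104, 0.057, 0.0415 (working shown to 4 dp, full precision carried).
H' = −Σ pᵢ ln pᵢ = −((-0.3291) + (-0.1319) + (-0.1079) + (-0.0647) + (-0.1429) + (-0.1429) + (-0.1817) + (-0.0647) + (-0.1985) + (-0.0474) + (-0.1633) + (-0.1319)) = 1.7072.
With S = 12 species, ln S = 2.4849, so J = 1.7072/2.4849 = 0.6870, i.e. 0.69 to 2 decimal places.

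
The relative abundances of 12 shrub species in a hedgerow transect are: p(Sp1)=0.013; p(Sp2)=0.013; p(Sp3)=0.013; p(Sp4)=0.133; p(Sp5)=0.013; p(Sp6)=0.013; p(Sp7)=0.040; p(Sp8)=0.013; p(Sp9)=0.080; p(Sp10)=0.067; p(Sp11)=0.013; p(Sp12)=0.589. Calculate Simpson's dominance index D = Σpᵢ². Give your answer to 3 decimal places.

D = 0.013² + 0.013² + 0.013² + 0.133² + 0.013² + 0.013² + 0.04² + 0.013² + 0.08² + 0.067² + 0.013² + 0.589² = 0.00017 + 0.00017 + 0.00017 + 0.01769 + 0.00017 + 0.00017 + 0.00160 + 0.00017 + 0.00640 + 0.00449 + 0.00017 + 0.34692 = 0.37828 (working shown to 5 dp, full precision carried).
To 3 decimal places, D = 0.378.

0.378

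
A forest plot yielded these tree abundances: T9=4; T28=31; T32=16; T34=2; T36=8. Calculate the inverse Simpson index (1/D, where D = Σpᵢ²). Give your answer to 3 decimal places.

Total N = 4+31+16+2+8 = 61, so the proportions are 0.065574, 0.508197, 0.262295, 0.032787, 0.131148 (working shown to 6 dp, full precision carried).
D = 0.065574² + 0.508197² + 0.262295² + 0.032787² + 0.131148² = 0.004300 + 0.258264 + 0.068799 + 0.001075 + 0.017200 = 0.349637.
So 1/D = 2.86011, i.e. 2.860 to 3 decimal places.

2.860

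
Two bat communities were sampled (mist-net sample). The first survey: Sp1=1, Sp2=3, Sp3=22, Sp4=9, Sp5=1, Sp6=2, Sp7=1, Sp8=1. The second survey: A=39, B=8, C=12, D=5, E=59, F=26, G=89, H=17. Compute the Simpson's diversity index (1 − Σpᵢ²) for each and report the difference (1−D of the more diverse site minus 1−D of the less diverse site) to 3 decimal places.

The first survey: N=40, proportions 0.025, 0.075, 0.55, 0.225, 0.025, 0.05, 0.025, 0.025, giving 1−D = 0.63625 (working shown to 5 dp, full precision carried).
The second survey: N=255, proportions 0.15294, 0.03137, 0.04706, 0.01961, 0.23137, 0.10196, 0.34902, 0.06667, giving 1−D = 0.78284.
Difference = |0.63625 − 0.78284| = 0.14659, i.e. 0.147 to 3 decimal places.

0.147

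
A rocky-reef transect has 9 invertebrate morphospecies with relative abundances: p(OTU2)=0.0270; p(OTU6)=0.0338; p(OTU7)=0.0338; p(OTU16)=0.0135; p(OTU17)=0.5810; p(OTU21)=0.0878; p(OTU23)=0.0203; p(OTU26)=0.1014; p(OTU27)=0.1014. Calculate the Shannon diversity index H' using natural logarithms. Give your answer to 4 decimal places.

1.4570

Each pᵢ ln pᵢ term (working shown to 6 dp, full precision carried): 0.027×(-3.611918)=-0.097522, 0.0338×(-3.387294)=-0.114491, 0.0338×(-3.387294)=-0.114491, 0.0135×(-4.305066)=-0.058118, 0.581×(-0.543005)=-0.315486, 0.0878×(-2.432694)=-0.213591, 0.0203×(-3.897134)=-0.079112, 0.1014×(-2.288682)=-0.232072, 0.1014×(-2.288682)=-0.232072.
Sum = -1.456954, so H' = 1.4570.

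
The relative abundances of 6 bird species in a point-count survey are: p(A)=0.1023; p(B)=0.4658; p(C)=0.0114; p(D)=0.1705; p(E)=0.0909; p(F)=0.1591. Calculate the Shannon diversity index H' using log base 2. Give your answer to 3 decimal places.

Each pᵢ log₂ pᵢ term (working shown to 5 dp, full precision carried): 0.1023×(-3.28912)=-0.33648, 0.4658×(-1.10222)=-0.51341, 0.0114×(-6.45482)=-0.07358, 0.1705×(-2.55216)=-0.43514, 0.0909×(-3.45958)=-0.31448, 0.1591×(-2.65199)=-0.42193.
Sum = -2.09503, so H' = 2.095.

2.095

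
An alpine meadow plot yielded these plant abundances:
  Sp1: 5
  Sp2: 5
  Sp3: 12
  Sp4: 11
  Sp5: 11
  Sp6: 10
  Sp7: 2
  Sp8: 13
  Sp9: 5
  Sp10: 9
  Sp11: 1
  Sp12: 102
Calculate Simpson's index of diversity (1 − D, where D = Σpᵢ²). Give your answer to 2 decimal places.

0.68

Total N = 5+5+12+11+11+10+2+13+5+9+1+102 = 186, so the proportions are 0.0269, 0.0269, 0.0645, 0.0591, 0.0591, 0.0538, 0.0108, 0.0699, 0.0269, 0.0484, 0.0054, 0.5484 (working shown to 4 dp, full precision carried).
D = 0.0269² + 0.0269² + 0.0645² + 0.0591² + 0.0591² + 0.0538² + 0.0108² + 0.0699² + 0.0269² + 0.0484² + 0.0054² + 0.5484² = 0.0007 + 0.0007 + 0.0042 + 0.0035 + 0.0035 + 0.0029 + 0.0001 + 0.0049 + 0.0007 + 0.0023 + 0.0000 + 0.3007 = 0.3243.
So 1 − D = 0.6757, i.e. 0.68 to 2 decimal places.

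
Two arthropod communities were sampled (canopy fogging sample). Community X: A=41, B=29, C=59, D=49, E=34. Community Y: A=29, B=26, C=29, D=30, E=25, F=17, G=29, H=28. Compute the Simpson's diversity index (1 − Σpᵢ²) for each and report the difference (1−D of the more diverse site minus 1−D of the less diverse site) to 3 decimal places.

0.085

Community X: N=212, proportions 0.193396, 0.136792, 0.278302, 0.231132, 0.160377, giving 1−D = 0.787291 (working shown to 6 dp, full precision carried).
Community Y: N=213, proportions 0.13615, 0.122066, 0.13615, 0.140845, 0.117371, 0.079812, 0.13615, 0.131455, giving 1−D = 0.872226.
Difference = |0.787291 − 0.872226| = 0.084935, i.e. 0.085 to 3 decimal places.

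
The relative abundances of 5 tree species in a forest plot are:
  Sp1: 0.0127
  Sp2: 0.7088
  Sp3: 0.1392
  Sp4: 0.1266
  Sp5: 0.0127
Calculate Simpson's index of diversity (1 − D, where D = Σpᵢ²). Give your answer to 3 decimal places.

0.462

D = 0.0127² + 0.7088² + 0.1392² + 0.1266² + 0.0127² = 0.00016 + 0.50240 + 0.01938 + 0.01603 + 0.00016 = 0.53812 (working shown to 5 dp, full precision carried).
So 1 − D = 0.46188, i.e. 0.462 to 3 decimal places.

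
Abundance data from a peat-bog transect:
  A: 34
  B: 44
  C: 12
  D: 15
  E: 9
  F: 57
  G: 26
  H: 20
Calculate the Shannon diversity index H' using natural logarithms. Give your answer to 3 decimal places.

Total N = 34+44+12+15+9+57+26+20 = 217, so the proportions are 0.15668, 0.20276, 0.0553, 0.06912, 0.04147, 0.26267, 0.11982, 0.09217 (working shown to 5 dp, full precision carried).
Each pᵢ ln pᵢ term: 0.15668×(-1.85354)=-0.29042, 0.20276×(-1.59571)=-0.32355, 0.0553×(-2.89499)=-0.16009, 0.06912×(-2.67185)=-0.18469, 0.04147×(-3.18267)=-0.13200, 0.26267×(-1.33685)=-0.35115, 0.11982×(-2.12180)=-0.25422, 0.09217×(-2.38417)=-0.21974.
Sum = -1.91587, so H' = 1.916.

1.916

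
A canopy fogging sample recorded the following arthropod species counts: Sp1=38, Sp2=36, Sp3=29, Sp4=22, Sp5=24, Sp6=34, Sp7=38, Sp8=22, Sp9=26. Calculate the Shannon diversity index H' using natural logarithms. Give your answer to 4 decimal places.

Total N = 38+36+29+22+24+34+38+22+26 = 269, so the proportions are 0.141264, 0.133829, 0.107807, 0.081784, 0.089219, 0.126394, 0.141264, 0.081784, 0.096654 (working shown to 6 dp, full precision carried).
Each pᵢ ln pᵢ term: 0.141264×(-1.957125)=-0.276471, 0.133829×(-2.011192)=-0.269156, 0.107807×(-2.227416)=-0.240130, 0.081784×(-2.503669)=-0.204761, 0.089219×(-2.416658)=-0.215613, 0.126394×(-2.068351)=-0.261427, 0.141264×(-1.957125)=-0.276471, 0.081784×(-2.503669)=-0.204761, 0.096654×(-2.336615)=-0.225844.
Sum = -2.174634, so H' = 2.1746.

2.1746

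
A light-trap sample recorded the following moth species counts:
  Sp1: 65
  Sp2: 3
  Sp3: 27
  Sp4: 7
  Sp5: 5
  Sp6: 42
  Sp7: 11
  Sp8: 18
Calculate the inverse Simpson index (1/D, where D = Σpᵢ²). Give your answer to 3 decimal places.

4.373

Total N = 65+3+27+7+5+42+11+18 = 178, so the proportions are 0.3651685, 0.0168539, 0.1516854, 0.0393258, 0.0280899, 0.2359551, 0.0617978, 0.1011236 (working shown to 7 dp, full precision carried).
D = 0.3651685² + 0.0168539² + 0.1516854² + 0.0393258² + 0.0280899² + 0.2359551² + 0.0617978² + 0.1011236² = 0.1333481 + 0.0002841 + 0.0230085 + 0.0015465 + 0.0007890 + 0.0556748 + 0.0038190 + 0.0102260 = 0.2286959.
So 1/D = 4.37262, i.e. 4.373 to 3 decimal places.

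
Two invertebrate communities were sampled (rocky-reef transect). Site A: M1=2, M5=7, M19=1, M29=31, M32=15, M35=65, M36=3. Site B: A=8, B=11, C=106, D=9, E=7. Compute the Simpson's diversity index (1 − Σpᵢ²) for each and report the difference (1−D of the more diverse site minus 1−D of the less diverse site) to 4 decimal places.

0.2250

Site A: N=124, proportions 0.016129, 0.056452, 0.008065, 0.25, 0.120968, 0.524194, 0.024194, giving 1−D = 0.643991 (working shown to 6 dp, full precision carried).
Site B: N=141, proportions 0.056738, 0.078014, 0.751773, 0.06383, 0.049645, giving 1−D = 0.418993.
Difference = |0.643991 − 0.418993| = 0.224998, i.e. 0.2250 to 4 decimal places.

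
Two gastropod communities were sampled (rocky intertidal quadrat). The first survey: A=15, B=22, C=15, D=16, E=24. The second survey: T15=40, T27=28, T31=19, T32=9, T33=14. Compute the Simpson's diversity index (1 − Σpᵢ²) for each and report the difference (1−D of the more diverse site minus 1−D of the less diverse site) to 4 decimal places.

0.0411

The first survey: N=92, proportions 0.163043, 0.23913, 0.163043, 0.173913, 0.26087, giving 1−D = 0.791352 (working shown to 6 dp, full precision carried).
The second survey: N=110, proportions 0.363636, 0.254545, 0.172727, 0.081818, 0.127273, giving 1−D = 0.750248.
Difference = |0.791352 − 0.750248| = 0.041104, i.e. 0.0411 to 4 decimal places.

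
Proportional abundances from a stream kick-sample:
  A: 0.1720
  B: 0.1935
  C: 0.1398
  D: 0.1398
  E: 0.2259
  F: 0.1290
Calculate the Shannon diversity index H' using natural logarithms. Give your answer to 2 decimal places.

1.77

Each pᵢ ln pᵢ term (working shown to 4 dp, full precision carried): 0.172×(-1.7603)=-0.3028, 0.1935×(-1.6425)=-0.3178, 0.1398×(-1.9675)=-0.2751, 0.1398×(-1.9675)=-0.2751, 0.2259×(-1.4877)=-0.3361, 0.129×(-2.0479)=-0.2642.
Sum = -1.7710, so H' = 1.77.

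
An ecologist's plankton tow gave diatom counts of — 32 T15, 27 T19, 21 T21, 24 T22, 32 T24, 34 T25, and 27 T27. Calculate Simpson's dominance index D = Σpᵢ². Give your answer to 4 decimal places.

0.1463

Total N = 32+27+21+24+32+34+27 = 197, so the proportions are 0.162437, 0.137056, 0.106599, 0.121827, 0.162437, 0.172589, 0.137056 (working shown to 6 dp, full precision carried).
D = 0.162437² + 0.137056² + 0.106599² + 0.121827² + 0.162437² + 0.172589² + 0.137056² = 0.026386 + 0.018784 + 0.011363 + 0.014842 + 0.026386 + 0.029787 + 0.018784 = 0.146332.
To 4 decimal places, D = 0.1463.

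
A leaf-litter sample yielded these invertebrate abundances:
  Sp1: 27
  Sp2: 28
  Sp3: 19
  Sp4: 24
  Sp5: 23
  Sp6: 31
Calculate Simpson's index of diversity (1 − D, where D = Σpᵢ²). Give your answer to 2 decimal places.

0.83

Total N = 27+28+19+24+23+31 = 152, so the proportions are 0.1776, 0.1842, 0.125, 0.1579, 0.1513, 0.2039 (working shown to 4 dp, full precision carried).
D = 0.1776² + 0.1842² + 0.125² + 0.1579² + 0.1513² + 0.2039² = 0.0316 + 0.0339 + 0.0156 + 0.0249 + 0.0229 + 0.0416 = 0.1705.
So 1 − D = 0.8295, i.e. 0.83 to 2 decimal places.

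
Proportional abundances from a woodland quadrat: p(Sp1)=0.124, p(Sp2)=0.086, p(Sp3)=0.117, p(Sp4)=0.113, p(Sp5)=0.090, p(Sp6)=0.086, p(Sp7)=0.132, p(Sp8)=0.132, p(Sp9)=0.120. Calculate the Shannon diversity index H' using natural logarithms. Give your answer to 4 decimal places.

2.1840

Each pᵢ ln pᵢ term (working shown to 6 dp, full precision carried): 0.124×(-2.087474)=-0.258847, 0.086×(-2.453408)=-0.210993, 0.117×(-2.145581)=-0.251033, 0.113×(-2.180367)=-0.246382, 0.09×(-2.407946)=-0.216715, 0.086×(-2.453408)=-0.210993, 0.132×(-2.024953)=-0.267294, 0.132×(-2.024953)=-0.267294, 0.12×(-2.120264)=-0.254432.
Sum = -2.183982, so H' = 2.1840.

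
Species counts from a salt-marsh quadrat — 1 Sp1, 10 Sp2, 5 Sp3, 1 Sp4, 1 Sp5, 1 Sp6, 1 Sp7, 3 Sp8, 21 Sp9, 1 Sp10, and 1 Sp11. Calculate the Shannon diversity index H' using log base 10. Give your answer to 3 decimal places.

0.735

Total N = 1+10+5+1+1+1+1+3+21+1+1 = 46, so the proportions are 0.02174, 0.21739, 0.1087, 0.02174, 0.02174, 0.02174, 0.02174, 0.06522, 0.45652, 0.02174, 0.02174 (working shown to 5 dp, full precision carried).
Each pᵢ log₁₀ pᵢ term: 0.02174×(-1.66276)=-0.03615, 0.21739×(-0.66276)=-0.14408, 0.1087×(-0.96379)=-0.10476, 0.02174×(-1.66276)=-0.03615, 0.02174×(-1.66276)=-0.03615, 0.02174×(-1.66276)=-0.03615, 0.02174×(-1.66276)=-0.03615, 0.06522×(-1.18564)=-0.07732, 0.45652×(-0.34054)=-0.15546, 0.02174×(-1.66276)=-0.03615, 0.02174×(-1.66276)=-0.03615.
Sum = -0.73465, so H' = 0.735.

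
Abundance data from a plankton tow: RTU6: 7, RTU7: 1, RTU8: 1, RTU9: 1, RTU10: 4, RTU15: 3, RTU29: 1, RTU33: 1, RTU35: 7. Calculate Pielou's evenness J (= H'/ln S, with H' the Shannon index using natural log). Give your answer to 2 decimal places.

Total N = 7+1+1+1+4+3+1+1+7 = 26, so the proportions are 0.2692, 0.0385, 0.0385, 0.0385, 0.1538, 0.1154, 0.0385, 0.0385, 0.2692 (working shown to 4 dp, full precision carried).
H' = −Σ pᵢ ln pᵢ = −((-0.3533) + (-0.1253) + (-0.1253) + (-0.1253) + (-0.2880) + (-0.2492) + (-0.1253) + (-0.1253) + (-0.3533)) = 1.8703.
With S = 9 species, ln S = 2.1972, so J = 1.8703/2.1972 = 0.8512, i.e. 0.85 to 2 decimal places.

0.85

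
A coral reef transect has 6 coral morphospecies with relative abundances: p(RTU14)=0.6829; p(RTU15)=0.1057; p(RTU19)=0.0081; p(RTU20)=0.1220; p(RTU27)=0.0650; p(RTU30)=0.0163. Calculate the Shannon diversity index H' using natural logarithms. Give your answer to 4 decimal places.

1.0384

Each pᵢ ln pᵢ term (working shown to 6 dp, full precision carried): 0.6829×(-0.381407)=-0.260463, 0.1057×(-2.247150)=-0.237524, 0.0081×(-4.815891)=-0.039009, 0.122×(-2.103734)=-0.256656, 0.065×(-2.733368)=-0.177669, 0.0163×(-4.116590)=-0.067100.
Sum = -1.038420, so H' = 1.0384.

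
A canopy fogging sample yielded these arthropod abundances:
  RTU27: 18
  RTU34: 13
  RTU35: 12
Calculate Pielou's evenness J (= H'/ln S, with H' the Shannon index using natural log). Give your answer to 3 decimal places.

Total N = 18+13+12 = 43, so the proportions are 0.4186, 0.30233, 0.27907 (working shown to 5 dp, full precision carried).
H' = −Σ pᵢ ln pᵢ = −((-0.36453) + (-0.36166) + (-0.35617)) = 1.08236.
With S = 3 species, ln S = 1.09861, so J = 1.08236/1.09861 = 0.98521, i.e. 0.985 to 3 decimal places.

0.985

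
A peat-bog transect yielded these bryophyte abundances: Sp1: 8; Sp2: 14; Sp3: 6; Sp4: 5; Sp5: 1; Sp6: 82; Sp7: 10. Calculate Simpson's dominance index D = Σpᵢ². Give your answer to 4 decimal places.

0.4501

Total N = 8+14+6+5+1+82+10 = 126, so the proportions are 0.063492, 0.111111, 0.047619, 0.039683, 0.007937, 0.650794, 0.079365 (working shown to 6 dp, full precision carried).
D = 0.063492² + 0.111111² + 0.047619² + 0.039683² + 0.007937² + 0.650794² + 0.079365² = 0.004031 + 0.012346 + 0.002268 + 0.001575 + 0.000063 + 0.423532 + 0.006299 = 0.450113.
To 4 decimal places, D = 0.4501.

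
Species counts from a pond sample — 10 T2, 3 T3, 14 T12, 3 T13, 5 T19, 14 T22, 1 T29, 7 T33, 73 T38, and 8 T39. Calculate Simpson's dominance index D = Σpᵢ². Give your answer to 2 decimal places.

Total N = 10+3+14+3+5+14+1+7+73+8 = 138, so the proportions are 0.0725, 0.0217, 0.1014, 0.0217, 0.0362, 0.1014, 0.0072, 0.0507, 0.529, 0.058 (working shown to 4 dp, full precision carried).
D = 0.0725² + 0.0217² + 0.1014² + 0.0217² + 0.0362² + 0.1014² + 0.0072² + 0.0507² + 0.529² + 0.058² = 0.0053 + 0.0005 + 0.0103 + 0.0005 + 0.0013 + 0.0103 + 0.0001 + 0.0026 + 0.2798 + 0.0034 = 0.3139.
To 2 decimal places, D = 0.31.

0.31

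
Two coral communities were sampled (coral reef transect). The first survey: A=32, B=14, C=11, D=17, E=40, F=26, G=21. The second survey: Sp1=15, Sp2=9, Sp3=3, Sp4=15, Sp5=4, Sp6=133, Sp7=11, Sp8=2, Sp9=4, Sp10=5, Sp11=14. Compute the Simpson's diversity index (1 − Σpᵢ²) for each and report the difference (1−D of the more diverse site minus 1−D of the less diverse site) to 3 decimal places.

0.235

The first survey: N=161, proportions 0.19876, 0.08696, 0.06832, 0.10559, 0.24845, 0.16149, 0.13043, giving 1−D = 0.83230 (working shown to 5 dp, full precision carried).
The second survey: N=215, proportions 0.06977, 0.04186, 0.01395, 0.06977, 0.0186, 0.6186, 0.05116, 0.0093, 0.0186, 0.02326, 0.06512, giving 1−D = 0.59747.
Difference = |0.83230 − 0.59747| = 0.23483, i.e. 0.235 to 3 decimal places.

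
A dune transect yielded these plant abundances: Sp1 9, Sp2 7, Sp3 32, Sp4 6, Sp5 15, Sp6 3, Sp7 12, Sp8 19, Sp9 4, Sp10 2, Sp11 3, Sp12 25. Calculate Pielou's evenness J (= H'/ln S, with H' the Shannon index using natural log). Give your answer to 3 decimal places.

Total N = 9+7+32+6+15+3+12+19+4+2+3+25 = 137, so the proportions are 0.06569, 0.05109, 0.23358, 0.0438, 0.10949, 0.0219, 0.08759, 0.13869, 0.0292, 0.0146, 0.0219, 0.18248 (working shown to 5 dp, full precision carried).
H' = −Σ pᵢ ln pᵢ = −((-0.17887) + (-0.15196) + (-0.33968) + (-0.13700) + (-0.24218) + (-0.08368) + (-0.21329) + (-0.27398) + (-0.10317) + (-0.06171) + (-0.08368) + (-0.31042)) = 2.17962.
With S = 12 species, ln S = 2.48491, so J = 2.17962/2.48491 = 0.87714, i.e. 0.877 to 3 decimal places.

0.877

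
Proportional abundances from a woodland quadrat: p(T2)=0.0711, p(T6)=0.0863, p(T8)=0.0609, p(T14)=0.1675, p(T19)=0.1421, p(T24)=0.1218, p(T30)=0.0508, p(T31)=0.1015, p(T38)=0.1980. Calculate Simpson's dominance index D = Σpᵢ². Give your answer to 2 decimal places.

D = 0.0711² + 0.0863² + 0.0609² + 0.1675² + 0.1421² + 0.1218² + 0.0508² + 0.1015² + 0.198² = 0.0051 + 0.0074 + 0.0037 + 0.0281 + 0.0202 + 0.0148 + 0.0026 + 0.0103 + 0.0392 = 0.1314 (working shown to 4 dp, full precision carried).
To 2 decimal places, D = 0.13.

0.13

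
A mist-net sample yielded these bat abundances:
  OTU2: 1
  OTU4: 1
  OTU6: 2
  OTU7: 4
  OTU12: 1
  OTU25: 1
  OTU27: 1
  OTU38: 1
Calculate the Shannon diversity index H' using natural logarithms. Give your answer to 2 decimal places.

1.91

Total N = 1+1+2+4+1+1+1+1 = 12, so the proportions are 0.0833, 0.0833, 0.1667, 0.3333, 0.0833, 0.0833, 0.0833, 0.0833 (working shown to 4 dp, full precision carried).
Each pᵢ ln pᵢ term: 0.0833×(-2.4849)=-0.2071, 0.0833×(-2.4849)=-0.2071, 0.1667×(-1.7918)=-0.2986, 0.3333×(-1.0986)=-0.3662, 0.0833×(-2.4849)=-0.2071, 0.0833×(-2.4849)=-0.2071, 0.0833×(-2.4849)=-0.2071, 0.0833×(-2.4849)=-0.2071.
Sum = -1.9073, so H' = 1.91.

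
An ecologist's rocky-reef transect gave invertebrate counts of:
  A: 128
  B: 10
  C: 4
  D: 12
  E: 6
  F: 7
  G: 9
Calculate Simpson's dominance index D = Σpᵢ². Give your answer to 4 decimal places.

Total N = 128+10+4+12+6+7+9 = 176, so the proportions are 0.727273, 0.056818, 0.022727, 0.068182, 0.034091, 0.039773, 0.051136 (working shown to 6 dp, full precision carried).
D = 0.727273² + 0.056818² + 0.022727² + 0.068182² + 0.034091² + 0.039773² + 0.051136² = 0.528926 + 0.003228 + 0.000517 + 0.004649 + 0.001162 + 0.001582 + 0.002615 = 0.542678.
To 4 decimal places, D = 0.5427.

0.5427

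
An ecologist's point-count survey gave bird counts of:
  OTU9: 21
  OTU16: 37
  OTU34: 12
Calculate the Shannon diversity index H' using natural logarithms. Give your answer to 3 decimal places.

Total N = 21+37+12 = 70, so the proportions are 0.3, 0.52857, 0.17143 (working shown to 5 dp, full precision carried).
Each pᵢ ln pᵢ term: 0.3×(-1.20397)=-0.36119, 0.52857×(-0.63758)=-0.33701, 0.17143×(-1.76359)=-0.30233.
Sum = -1.00053, so H' = 1.001.

1.001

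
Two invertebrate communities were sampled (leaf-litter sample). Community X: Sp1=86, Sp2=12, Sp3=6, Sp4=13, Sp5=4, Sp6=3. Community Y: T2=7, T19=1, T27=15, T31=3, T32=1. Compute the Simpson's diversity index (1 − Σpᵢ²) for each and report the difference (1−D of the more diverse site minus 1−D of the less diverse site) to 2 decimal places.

Community X: N=124, proportions 0.6935, 0.0968, 0.0484, 0.1048, 0.0323, 0.0242, giving 1−D = 0.4947 (working shown to 4 dp, full precision carried).
Community Y: N=27, proportions 0.2593, 0.037, 0.5556, 0.1111, 0.037, giving 1−D = 0.6091.
Difference = |0.4947 − 0.6091| = 0.1144, i.e. 0.11 to 2 decimal places.

0.11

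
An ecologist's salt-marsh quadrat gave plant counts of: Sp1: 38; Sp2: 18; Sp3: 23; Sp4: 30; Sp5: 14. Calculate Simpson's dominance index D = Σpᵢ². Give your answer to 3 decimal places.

0.224

Total N = 38+18+23+30+14 = 123, so the proportions are 0.30894, 0.14634, 0.18699, 0.2439, 0.11382 (working shown to 5 dp, full precision carried).
D = 0.30894² + 0.14634² + 0.18699² + 0.2439² + 0.11382² = 0.09545 + 0.02142 + 0.03497 + 0.05949 + 0.01296 = 0.22427.
To 3 decimal places, D = 0.224.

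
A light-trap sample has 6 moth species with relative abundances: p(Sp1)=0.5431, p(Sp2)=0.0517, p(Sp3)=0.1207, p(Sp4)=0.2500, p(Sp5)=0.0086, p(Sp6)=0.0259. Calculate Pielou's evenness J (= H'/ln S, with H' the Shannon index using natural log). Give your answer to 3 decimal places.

H' = −Σ pᵢ ln pᵢ = −((-0.33154) + (-0.15315) + (-0.25521) + (-0.34657) + (-0.04090) + (-0.09463)) = 1.22201 (working shown to 5 dp, full precision carried).
With S = 6 species, ln S = 1.79176, so J = 1.22201/1.79176 = 0.68202, i.e. 0.682 to 3 decimal places.

0.682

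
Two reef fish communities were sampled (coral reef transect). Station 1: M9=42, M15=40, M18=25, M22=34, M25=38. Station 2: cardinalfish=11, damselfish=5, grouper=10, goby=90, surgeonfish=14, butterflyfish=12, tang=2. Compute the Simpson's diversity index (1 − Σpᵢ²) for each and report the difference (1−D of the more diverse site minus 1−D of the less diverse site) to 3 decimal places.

0.213

Station 1: N=179, proportions 0.23464, 0.22346, 0.13966, 0.18994, 0.21229, giving 1−D = 0.79436 (working shown to 5 dp, full precision carried).
Station 2: N=144, proportions 0.07639, 0.03472, 0.06944, 0.625, 0.09722, 0.08333, 0.01389, giving 1−D = 0.58092.
Difference = |0.79436 − 0.58092| = 0.21344, i.e. 0.213 to 3 decimal places.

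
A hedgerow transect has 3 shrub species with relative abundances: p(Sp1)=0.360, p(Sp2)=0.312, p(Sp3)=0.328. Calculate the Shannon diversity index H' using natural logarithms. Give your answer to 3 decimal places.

1.097

Each pᵢ ln pᵢ term (working shown to 5 dp, full precision carried): 0.36×(-1.02165)=-0.36779, 0.312×(-1.16475)=-0.36340, 0.328×(-1.11474)=-0.36564.
Sum = -1.09683, so H' = 1.097.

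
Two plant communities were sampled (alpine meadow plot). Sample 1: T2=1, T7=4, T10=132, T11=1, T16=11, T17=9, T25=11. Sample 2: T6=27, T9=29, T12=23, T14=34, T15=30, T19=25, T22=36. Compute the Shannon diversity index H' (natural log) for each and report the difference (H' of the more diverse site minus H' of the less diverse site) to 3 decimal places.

1.081

Sample 1: N=169, proportions 0.00592, 0.02367, 0.78107, 0.00592, 0.06509, 0.05325, 0.06509, giving H' = 0.85414 (working shown to 5 dp, full precision carried).
Sample 2: N=204, proportions 0.13235, 0.14216, 0.11275, 0.16667, 0.14706, 0.12255, 0.17647, giving H' = 1.93495.
Difference = |0.85414 − 1.93495| = 1.08081, i.e. 1.081 to 3 decimal places.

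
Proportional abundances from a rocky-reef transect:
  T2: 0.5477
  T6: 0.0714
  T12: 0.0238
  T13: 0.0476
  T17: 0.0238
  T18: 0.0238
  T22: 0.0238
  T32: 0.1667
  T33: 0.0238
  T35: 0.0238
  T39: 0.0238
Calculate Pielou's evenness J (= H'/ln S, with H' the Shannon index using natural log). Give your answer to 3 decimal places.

0.661

H' = −Σ pᵢ ln pᵢ = −((-0.32973) + (-0.18846) + (-0.08897) + (-0.14494) + (-0.08897) + (-0.08897) + (-0.08897) + (-0.29865) + (-0.08897) + (-0.08897) + (-0.08897)) = 1.58454 (working shown to 5 dp, full precision carried).
With S = 11 species, ln S = 2.39790, so J = 1.58454/2.39790 = 0.66081, i.e. 0.661 to 3 decimal places.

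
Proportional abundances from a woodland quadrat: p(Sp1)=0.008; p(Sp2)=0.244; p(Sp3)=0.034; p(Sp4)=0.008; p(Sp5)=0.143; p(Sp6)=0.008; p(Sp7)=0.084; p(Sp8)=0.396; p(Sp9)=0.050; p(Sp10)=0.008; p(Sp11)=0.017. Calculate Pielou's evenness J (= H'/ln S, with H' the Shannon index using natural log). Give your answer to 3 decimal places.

H' = −Σ pᵢ ln pᵢ = −((-0.03863) + (-0.34418) + (-0.11497) + (-0.03863) + (-0.27812) + (-0.03863) + (-0.20806) + (-0.36683) + (-0.14979) + (-0.03863) + (-0.06927)) = 1.68573 (working shown to 5 dp, full precision carried).
With S = 11 species, ln S = 2.39790, so J = 1.68573/2.39790 = 0.70300, i.e. 0.703 to 3 decimal places.

0.703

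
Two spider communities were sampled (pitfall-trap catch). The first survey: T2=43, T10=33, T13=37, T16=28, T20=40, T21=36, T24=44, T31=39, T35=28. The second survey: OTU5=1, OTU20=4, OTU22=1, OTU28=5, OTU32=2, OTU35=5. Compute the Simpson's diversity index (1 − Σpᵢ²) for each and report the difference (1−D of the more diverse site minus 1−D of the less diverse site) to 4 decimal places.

0.1086

The first survey: N=328, proportions 0.131098, 0.10061, 0.112805, 0.085366, 0.121951, 0.109756, 0.134146, 0.118902, 0.085366, giving 1−D = 0.886340 (working shown to 6 dp, full precision carried).
The second survey: N=18, proportions 0.055556, 0.222222, 0.055556, 0.277778, 0.111111, 0.277778, giving 1−D = 0.777778.
Difference = |0.886340 − 0.777778| = 0.108562, i.e. 0.1086 to 4 decimal places.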